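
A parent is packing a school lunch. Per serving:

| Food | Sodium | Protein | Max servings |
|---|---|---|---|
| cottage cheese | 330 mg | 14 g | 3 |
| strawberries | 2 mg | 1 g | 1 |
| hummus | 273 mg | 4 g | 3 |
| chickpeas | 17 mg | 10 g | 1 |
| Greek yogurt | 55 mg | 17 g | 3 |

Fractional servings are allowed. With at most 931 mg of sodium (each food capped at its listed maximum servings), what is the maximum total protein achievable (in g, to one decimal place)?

Protein per mg sodium: chickpeas 0.5882, strawberries 0.5, Greek yogurt 0.3091, cottage cheese 0.04242, hummus 0.01465.
Take 1 serving of chickpeas: uses 17 mg sodium, +10.0 g protein (running total 10.0 g).
Take 1 serving of strawberries: uses 2 mg sodium, +1.0 g protein (running total 11.0 g).
Take 3 servings of Greek yogurt: uses 165 mg sodium, +51.0 g protein (running total 62.0 g).
Take 2.264 servings of cottage cheese: uses 747 mg sodium, +31.7 g protein (running total 93.7 g).
Greedy by best ratio exhausts the sodium allowance optimally: 93.7 g.

93.7 g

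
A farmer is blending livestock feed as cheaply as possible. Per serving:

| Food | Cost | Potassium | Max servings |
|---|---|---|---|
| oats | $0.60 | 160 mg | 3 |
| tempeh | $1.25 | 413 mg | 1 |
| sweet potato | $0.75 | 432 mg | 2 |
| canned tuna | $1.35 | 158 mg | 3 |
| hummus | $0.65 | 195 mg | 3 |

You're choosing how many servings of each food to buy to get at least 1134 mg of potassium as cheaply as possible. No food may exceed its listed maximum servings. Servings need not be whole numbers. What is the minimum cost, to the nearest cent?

$2.32

Cost per mg of potassium: sweet potato $0.0017, tempeh $0.0030, hummus $0.0033, oats $0.0037, canned tuna $0.0085.
Take 2 servings of sweet potato: +864.0 mg potassium for $1.50 (total $1.50, still need 270.0 mg).
Take 0.6538 servings of tempeh: +270.0 mg potassium for $0.82 (total $2.32, still need 0.0 mg).
Greedy by cheapest-per-mg is optimal for a single linear constraint, so the minimum cost is $2.32.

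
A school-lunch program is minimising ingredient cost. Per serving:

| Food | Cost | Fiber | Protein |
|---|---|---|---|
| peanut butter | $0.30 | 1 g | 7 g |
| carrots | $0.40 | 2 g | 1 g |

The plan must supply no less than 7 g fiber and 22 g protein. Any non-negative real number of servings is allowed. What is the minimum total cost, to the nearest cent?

A basic optimal solution has at most two foods positive. Try each food alone and each pair with both targets met exactly.
peanut butter only: max(7/1, 22/7) = 7 servings → $2.10.
carrots only: max(7/2, 22/1) = 22 servings → $8.80.
peanut butter + carrots with both tight: 2.846 servings and 2.077 servings → $1.68.
The minimum over all feasible corners is $1.68.

$1.68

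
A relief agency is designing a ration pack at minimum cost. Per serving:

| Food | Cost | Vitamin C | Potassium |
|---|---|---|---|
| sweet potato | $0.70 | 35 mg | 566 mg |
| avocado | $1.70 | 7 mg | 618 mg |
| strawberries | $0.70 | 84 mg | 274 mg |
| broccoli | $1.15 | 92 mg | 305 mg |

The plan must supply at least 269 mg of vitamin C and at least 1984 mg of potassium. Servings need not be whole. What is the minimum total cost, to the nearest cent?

$3.24

An LP optimum is at a vertex; with two nutrient constraints at most two foods are used. Check each candidate.
sweet potato only: max(269/35, 1984/566) = 7.686 servings → $5.38.
avocado only: max(269/7, 1984/618) = 38.43 servings → $65.33.
strawberries only: max(269/84, 1984/274) = 7.241 servings → $5.07.
broccoli only: max(269/92, 1984/305) = 6.505 servings → $7.48.
sweet potato + avocado: the both-tight solution has a negative serving — not a feasible corner.
sweet potato + strawberries with both tight: 2.449 servings and 2.182 servings → $3.24.
sweet potato + broccoli with both tight: 2.427 servings and 2 servings → $4.00.
avocado + strawberries with both tight: 1.859 servings and 3.047 servings → $5.29.
avocado + broccoli with both tight: 1.836 servings and 2.784 servings → $6.32.
strawberries + broccoli: the both-tight solution has a negative serving — not a feasible corner.
The minimum over all feasible corners is $3.24.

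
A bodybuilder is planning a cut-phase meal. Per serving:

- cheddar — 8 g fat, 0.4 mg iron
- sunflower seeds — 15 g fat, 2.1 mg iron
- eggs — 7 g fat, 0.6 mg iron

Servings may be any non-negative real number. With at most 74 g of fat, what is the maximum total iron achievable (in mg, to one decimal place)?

Iron per g fat: sunflower seeds 0.14, eggs 0.08571, cheddar 0.05.
With no serving limits, spend the whole fat allowance on sunflower seeds: 74 g / 15 g × 2.1 mg = 10.4 mg.

10.4 mg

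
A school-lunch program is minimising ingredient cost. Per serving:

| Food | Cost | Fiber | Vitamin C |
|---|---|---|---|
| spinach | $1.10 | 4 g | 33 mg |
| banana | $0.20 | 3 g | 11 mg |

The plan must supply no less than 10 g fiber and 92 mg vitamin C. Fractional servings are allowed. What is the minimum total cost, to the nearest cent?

$1.67

At the optimum either one food covers both requirements or two foods hit both targets exactly; no other combination can be cheaper.
spinach only: max(10/4, 92/33) = 2.788 servings → $3.07.
banana only: max(10/3, 92/11) = 8.364 servings → $1.67.
spinach + banana with both targets exact would need a negative amount; discard.
Cheapest feasible corner: $1.67.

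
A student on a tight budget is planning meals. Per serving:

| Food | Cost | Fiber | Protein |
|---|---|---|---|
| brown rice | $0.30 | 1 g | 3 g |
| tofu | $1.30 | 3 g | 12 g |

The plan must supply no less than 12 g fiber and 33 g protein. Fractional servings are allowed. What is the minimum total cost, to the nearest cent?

$3.60

Check every corner: each single food scaled to meet both minima, and each pair solved so both constraints bind.
brown rice only: max(12/1, 33/3) = 12 servings → $3.60.
tofu only: max(12/3, 33/12) = 4 servings → $5.20.
brown rice + tofu: the both-tight solution has a negative serving — not a feasible corner.
The minimum over all feasible corners is $3.60.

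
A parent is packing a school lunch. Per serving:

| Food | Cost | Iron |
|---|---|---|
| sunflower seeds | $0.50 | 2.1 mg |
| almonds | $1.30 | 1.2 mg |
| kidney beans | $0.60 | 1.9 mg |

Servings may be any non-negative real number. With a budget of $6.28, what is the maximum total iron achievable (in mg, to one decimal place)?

26.4 mg

Iron per dollar: sunflower seeds 4.2, kidney beans 3.167, almonds 0.9231.
With no serving limits, spend the whole cost allowance on sunflower seeds: $6.28 / $0.50 × 2.1 mg = 26.4 mg.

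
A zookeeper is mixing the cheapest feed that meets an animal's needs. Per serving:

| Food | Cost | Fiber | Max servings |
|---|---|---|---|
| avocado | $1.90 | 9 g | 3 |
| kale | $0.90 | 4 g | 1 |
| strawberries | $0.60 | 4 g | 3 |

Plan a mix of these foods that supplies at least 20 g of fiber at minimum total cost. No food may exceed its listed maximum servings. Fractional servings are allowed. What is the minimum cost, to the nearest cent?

$3.49

Cost per g of fiber: strawberries $0.1500, avocado $0.2111, kale $0.2250.
Take 3 servings of strawberries: +12.0 g fiber for $1.80 (total $1.80, still need 8.0 g).
Take 0.8889 servings of avocado: +8.0 g fiber for $1.69 (total $3.49, still need 0.0 g).
Filling from the cheapest source first is optimal under one linear minimum: $3.49.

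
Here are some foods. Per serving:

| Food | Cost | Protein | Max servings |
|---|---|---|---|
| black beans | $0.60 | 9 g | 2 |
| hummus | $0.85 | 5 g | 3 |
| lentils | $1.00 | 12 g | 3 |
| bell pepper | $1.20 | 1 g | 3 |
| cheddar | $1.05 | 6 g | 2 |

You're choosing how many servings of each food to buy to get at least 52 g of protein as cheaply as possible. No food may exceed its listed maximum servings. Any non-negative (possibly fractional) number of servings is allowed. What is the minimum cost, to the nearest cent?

$4.03

Cost per g of protein: black beans $0.0667, lentils $0.0833, hummus $0.1700, cheddar $0.1750, bell pepper $1.2000.
Take 2 servings of black beans: +18.0 g protein for $1.20 (total $1.20, still need 34.0 g).
Take 2.833 servings of lentils: +34.0 g protein for $2.83 (total $4.03, still need 0.0 g).
Greedy by cheapest-per-g is optimal for a single linear constraint, so the minimum cost is $4.03.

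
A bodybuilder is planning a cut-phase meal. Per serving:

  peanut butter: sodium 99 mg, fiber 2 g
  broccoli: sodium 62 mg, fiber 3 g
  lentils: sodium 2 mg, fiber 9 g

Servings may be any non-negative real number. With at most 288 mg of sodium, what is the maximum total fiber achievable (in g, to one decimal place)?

Fiber per mg sodium: lentils 4.5, broccoli 0.04839, peanut butter 0.0202.
With no serving limits, spend the whole sodium allowance on lentils: 288 mg / 2 mg × 9 g = 1296.0 g.

1296.0 g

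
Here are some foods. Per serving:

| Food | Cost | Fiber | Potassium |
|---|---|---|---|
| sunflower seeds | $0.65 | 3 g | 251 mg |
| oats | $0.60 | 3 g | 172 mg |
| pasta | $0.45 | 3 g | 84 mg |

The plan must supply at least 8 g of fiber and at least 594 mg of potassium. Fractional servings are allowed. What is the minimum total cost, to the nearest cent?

$1.64

Two binding constraints pin down two serving amounts, so the optimal mix uses at most two foods. The candidates are each food alone (scaled to the tighter of fiber/potassium) and each pair with both constraints tight.
sunflower seeds only: max(8/3, 594/251) = 2.667 servings → $1.73.
oats only: max(8/3, 594/172) = 3.453 servings → $2.07.
pasta only: max(8/3, 594/84) = 7.071 servings → $3.18.
sunflower seeds + oats with both tight: 1.713 servings and 0.9536 servings → $1.69.
sunflower seeds + pasta with both tight: 2.216 servings and 0.4511 servings → $1.64.
oats + pasta: the both-tight solution has a negative serving — not a feasible corner.
Cheapest feasible corner: $1.64.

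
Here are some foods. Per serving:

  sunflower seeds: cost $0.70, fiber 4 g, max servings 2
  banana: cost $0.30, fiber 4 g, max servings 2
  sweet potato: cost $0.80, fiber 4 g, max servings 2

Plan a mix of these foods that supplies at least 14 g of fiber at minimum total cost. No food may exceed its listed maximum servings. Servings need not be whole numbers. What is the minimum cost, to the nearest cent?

$1.65

Cost per g of fiber: banana $0.0750, sunflower seeds $0.1750, sweet potato $0.2000.
Take 2 servings of banana: +8.0 g fiber for $0.60 (total $0.60, still need 6.0 g).
Take 1.5 servings of sunflower seeds: +6.0 g fiber for $1.05 (total $1.65, still need 0.0 g).
Greedy by cheapest-per-g is optimal for a single linear constraint, so the minimum cost is $1.65.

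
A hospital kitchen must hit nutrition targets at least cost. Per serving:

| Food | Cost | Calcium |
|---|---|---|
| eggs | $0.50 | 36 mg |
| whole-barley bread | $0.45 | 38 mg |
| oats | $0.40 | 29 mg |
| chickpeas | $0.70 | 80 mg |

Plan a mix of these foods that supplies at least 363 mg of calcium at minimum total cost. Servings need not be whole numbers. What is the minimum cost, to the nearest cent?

Cost per mg of calcium: chickpeas $0.0088, whole-barley bread $0.0118, oats $0.0138, eggs $0.0139.
With no serving limits, use only chickpeas: 363 mg / 80 mg = 4.537 servings × $0.70 = $3.18.

$3.18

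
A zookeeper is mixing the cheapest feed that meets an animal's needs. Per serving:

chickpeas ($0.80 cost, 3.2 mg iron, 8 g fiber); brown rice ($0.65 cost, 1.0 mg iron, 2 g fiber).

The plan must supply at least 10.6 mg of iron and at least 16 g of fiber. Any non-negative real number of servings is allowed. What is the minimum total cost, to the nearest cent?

This is a tiny linear program; its minimum lies at a vertex of the feasible set. List the vertices and price them.
chickpeas only: max(10.6/3.2, 16/8) = 3.312 servings → $2.65.
brown rice only: max(10.6/1.0, 16/2) = 10.6 servings → $6.89.
chickpeas + brown rice: intersection lies outside the first quadrant.
The minimum over all feasible corners is $2.65.

$2.65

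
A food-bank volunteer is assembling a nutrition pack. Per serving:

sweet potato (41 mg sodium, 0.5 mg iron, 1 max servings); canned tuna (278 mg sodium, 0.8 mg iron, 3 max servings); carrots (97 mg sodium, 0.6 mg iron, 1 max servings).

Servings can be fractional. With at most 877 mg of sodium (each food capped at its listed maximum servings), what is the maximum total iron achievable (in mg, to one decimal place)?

3.2 mg

Iron per mg sodium: sweet potato 0.0122, carrots 0.006186, canned tuna 0.002878.
Take 1 serving of sweet potato: uses 41 mg sodium, +0.5 mg iron (running total 0.5 mg).
Take 1 serving of carrots: uses 97 mg sodium, +0.6 mg iron (running total 1.1 mg).
Take 2.658 servings of canned tuna: uses 739 mg sodium, +2.1 mg iron (running total 3.2 mg).
Greedy by best ratio exhausts the sodium allowance optimally: 3.2 mg.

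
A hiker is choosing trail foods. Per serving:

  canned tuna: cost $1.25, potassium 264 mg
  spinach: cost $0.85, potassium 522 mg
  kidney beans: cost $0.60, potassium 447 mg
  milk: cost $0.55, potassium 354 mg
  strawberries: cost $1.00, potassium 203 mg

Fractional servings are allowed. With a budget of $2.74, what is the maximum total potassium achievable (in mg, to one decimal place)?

2041.3 mg

Potassium per dollar: kidney beans 745, milk 643.6, spinach 614.1, canned tuna 211.2, strawberries 203.
With no serving limits, spend the whole cost allowance on kidney beans: $2.74 / $0.60 × 447 mg = 2041.3 mg.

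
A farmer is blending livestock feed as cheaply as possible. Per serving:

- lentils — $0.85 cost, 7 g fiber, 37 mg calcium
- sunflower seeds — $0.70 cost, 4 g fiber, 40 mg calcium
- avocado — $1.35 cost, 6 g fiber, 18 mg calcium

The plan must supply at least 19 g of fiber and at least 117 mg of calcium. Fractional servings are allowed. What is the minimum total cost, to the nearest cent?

$2.50

A basic optimal solution has at most two foods positive. Try each food alone and each pair with both targets met exactly.
lentils only: max(19/7, 117/37) = 3.162 servings → $2.69.
sunflower seeds only: max(19/4, 117/40) = 4.75 servings → $3.33.
avocado only: max(19/6, 117/18) = 6.5 servings → $8.78.
lentils + sunflower seeds with both tight: 2.212 servings and 0.8788 servings → $2.50.
lentils + avocado: intersection lies outside the first quadrant.
sunflower seeds + avocado with both tight: 2.143 servings and 1.738 servings → $3.85.
So the least-cost plan costs $2.50.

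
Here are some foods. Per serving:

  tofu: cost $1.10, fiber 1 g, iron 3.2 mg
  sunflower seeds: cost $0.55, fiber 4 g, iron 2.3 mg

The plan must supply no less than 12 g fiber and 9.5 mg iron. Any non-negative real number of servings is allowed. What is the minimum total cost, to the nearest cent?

$2.27

This is a tiny linear program; its minimum lies at a vertex of the feasible set. List the vertices and price them.
tofu only: max(12/1, 9.5/3.2) = 12 servings → $13.20.
sunflower seeds only: max(12/4, 9.5/2.3) = 4.13 servings → $2.27.
tofu + sunflower seeds with both tight: 0.9905 servings and 2.752 servings → $2.60.
Cheapest feasible corner: $2.27.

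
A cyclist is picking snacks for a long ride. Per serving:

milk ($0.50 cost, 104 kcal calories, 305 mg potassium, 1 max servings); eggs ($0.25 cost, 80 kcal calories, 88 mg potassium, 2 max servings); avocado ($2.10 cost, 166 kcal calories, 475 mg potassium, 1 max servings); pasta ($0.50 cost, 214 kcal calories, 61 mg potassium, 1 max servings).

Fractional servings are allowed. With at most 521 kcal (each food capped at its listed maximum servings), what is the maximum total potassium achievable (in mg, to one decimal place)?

Potassium per kcal: milk 2.933, avocado 2.861, eggs 1.1, pasta 0.285.
Take 1 serving of milk: uses 104 kcal, +305.0 mg potassium (running total 305.0 mg).
Take 1 serving of avocado: uses 166 kcal, +475.0 mg potassium (running total 780.0 mg).
Take 2 servings of eggs: uses 160 kcal, +176.0 mg potassium (running total 956.0 mg).
Take 0.4252 servings of pasta: uses 91 kcal, +25.9 mg potassium (running total 981.9 mg).
Greedy by best ratio exhausts the calories allowance optimally: 981.9 mg.

981.9 mg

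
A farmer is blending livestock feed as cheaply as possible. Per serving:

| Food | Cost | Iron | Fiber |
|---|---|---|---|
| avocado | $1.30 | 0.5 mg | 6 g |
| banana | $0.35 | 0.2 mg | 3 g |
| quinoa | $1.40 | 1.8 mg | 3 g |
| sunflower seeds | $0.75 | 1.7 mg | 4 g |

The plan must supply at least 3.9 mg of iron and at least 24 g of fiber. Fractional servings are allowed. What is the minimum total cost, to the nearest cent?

$3.25

An LP optimum is at a vertex; with two nutrient constraints at most two foods are used. Check each candidate.
avocado only: max(3.9/0.5, 24/6) = 7.8 servings → $10.14.
banana only: max(3.9/0.2, 24/3) = 19.5 servings → $6.83.
quinoa only: max(3.9/1.8, 24/3) = 8 servings → $11.20.
sunflower seeds only: max(3.9/1.7, 24/4) = 6 servings → $4.50.
avocado + banana: intersection lies outside the first quadrant.
avocado + quinoa with both tight: 3.387 servings and 1.226 servings → $6.12.
avocado + sunflower seeds with both tight: 3.073 servings and 1.39 servings → $5.04.
banana + quinoa with both tight: 6.562 servings and 1.438 servings → $4.31.
banana + sunflower seeds with both tight: 5.86 servings and 1.605 servings → $3.25.
quinoa + sunflower seeds: intersection lies outside the first quadrant.
Cheapest feasible corner: $3.25.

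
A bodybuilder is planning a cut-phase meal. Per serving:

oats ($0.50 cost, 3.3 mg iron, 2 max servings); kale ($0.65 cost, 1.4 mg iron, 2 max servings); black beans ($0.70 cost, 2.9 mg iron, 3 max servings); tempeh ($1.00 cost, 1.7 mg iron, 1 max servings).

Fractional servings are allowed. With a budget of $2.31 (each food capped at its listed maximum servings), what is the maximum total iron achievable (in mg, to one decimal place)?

12.0 mg

Iron per dollar: oats 6.6, black beans 4.143, kale 2.154, tempeh 1.7.
Take 2 servings of oats: spends $1.00, +6.6 mg iron (running total 6.6 mg).
Take 1.871 servings of black beans: spends $1.31, +5.4 mg iron (running total 12.0 mg).
Filling greedily by iron-per-dollar is optimal for one linear limit, giving 12.0 mg.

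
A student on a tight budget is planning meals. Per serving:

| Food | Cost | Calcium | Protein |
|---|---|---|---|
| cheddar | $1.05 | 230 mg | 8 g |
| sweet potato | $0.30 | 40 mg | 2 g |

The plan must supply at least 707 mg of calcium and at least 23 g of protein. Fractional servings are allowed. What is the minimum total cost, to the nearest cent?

With two linear requirements the optimum uses one or two foods; enumerate the corners.
cheddar only: max(707/230, 23/8) = 3.074 servings → $3.23.
sweet potato only: max(707/40, 23/2) = 17.68 servings → $5.30.
cheddar + sweet potato: intersection lies outside the first quadrant.
So the least-cost plan costs $3.23.

$3.23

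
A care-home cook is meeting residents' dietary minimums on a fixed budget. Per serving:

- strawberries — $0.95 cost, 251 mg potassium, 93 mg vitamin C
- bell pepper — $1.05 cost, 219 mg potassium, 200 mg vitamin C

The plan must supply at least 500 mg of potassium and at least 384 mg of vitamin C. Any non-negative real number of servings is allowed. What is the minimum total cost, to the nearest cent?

$2.26

Compare the cost at each extreme point of the feasible region.
strawberries only: max(500/251, 384/93) = 4.129 servings → $3.92.
bell pepper only: max(500/219, 384/200) = 2.283 servings → $2.40.
strawberries + bell pepper with both tight: 0.5331 servings and 1.672 servings → $2.26.
The minimum over all feasible corners is $2.26.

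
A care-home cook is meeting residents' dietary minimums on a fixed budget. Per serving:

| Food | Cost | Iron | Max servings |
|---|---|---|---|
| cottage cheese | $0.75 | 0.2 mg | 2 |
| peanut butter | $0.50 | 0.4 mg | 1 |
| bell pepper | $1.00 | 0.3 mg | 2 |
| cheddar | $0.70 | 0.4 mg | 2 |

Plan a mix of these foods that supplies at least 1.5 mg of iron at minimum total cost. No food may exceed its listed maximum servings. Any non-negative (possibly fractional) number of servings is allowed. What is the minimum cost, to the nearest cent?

Cost per mg of iron: peanut butter $1.2500, cheddar $1.7500, bell pepper $3.3333, cottage cheese $3.7500.
Take 1 serving of peanut butter: +0.4 mg iron for $0.50 (total $0.50, still need 1.1 mg).
Take 2 servings of cheddar: +0.8 mg iron for $1.40 (total $1.90, still need 0.3 mg).
Take 1 serving of bell pepper: +0.3 mg iron for $1.00 (total $2.90, still need 0.0 mg).
Greedy by cheapest-per-mg is optimal for a single linear constraint, so the minimum cost is $2.90.

$2.90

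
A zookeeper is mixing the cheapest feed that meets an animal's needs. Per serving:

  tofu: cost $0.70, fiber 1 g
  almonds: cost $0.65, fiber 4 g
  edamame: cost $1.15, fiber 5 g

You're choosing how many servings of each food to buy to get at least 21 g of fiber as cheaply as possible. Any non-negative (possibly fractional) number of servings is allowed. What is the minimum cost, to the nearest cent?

$3.41

Cost per g of fiber: almonds $0.1625, edamame $0.2300, tofu $0.7000.
With no serving limits, use only almonds: 21 g / 4 g = 5.25 servings × $0.65 = $3.41.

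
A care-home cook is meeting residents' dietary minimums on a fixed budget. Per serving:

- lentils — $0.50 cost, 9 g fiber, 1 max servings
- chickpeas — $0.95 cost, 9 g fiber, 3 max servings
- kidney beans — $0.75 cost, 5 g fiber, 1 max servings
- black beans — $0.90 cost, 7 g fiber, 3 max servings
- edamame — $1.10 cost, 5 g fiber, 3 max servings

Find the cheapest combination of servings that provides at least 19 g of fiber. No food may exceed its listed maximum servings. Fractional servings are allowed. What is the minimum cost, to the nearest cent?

Cost per g of fiber: lentils $0.0556, chickpeas $0.1056, black beans $0.1286, kidney beans $0.1500, edamame $0.2200.
Take 1 serving of lentils: +9.0 g fiber for $0.50 (total $0.50, still need 10.0 g).
Take 1.111 servings of chickpeas: +10.0 g fiber for $1.06 (total $1.56, still need 0.0 g).
Greedy by cheapest-per-g is optimal for a single linear constraint, so the minimum cost is $1.56.

$1.56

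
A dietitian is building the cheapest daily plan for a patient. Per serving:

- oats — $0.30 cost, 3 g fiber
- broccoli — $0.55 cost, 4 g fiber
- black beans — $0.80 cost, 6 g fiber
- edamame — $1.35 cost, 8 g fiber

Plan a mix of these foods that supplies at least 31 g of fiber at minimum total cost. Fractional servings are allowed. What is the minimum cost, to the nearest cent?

$3.10

Cost per g of fiber: oats $0.1000, black beans $0.1333, broccoli $0.1375, edamame $0.1688.
With no serving limits, use only oats: 31 g / 3 g = 10.33 servings × $0.30 = $3.10.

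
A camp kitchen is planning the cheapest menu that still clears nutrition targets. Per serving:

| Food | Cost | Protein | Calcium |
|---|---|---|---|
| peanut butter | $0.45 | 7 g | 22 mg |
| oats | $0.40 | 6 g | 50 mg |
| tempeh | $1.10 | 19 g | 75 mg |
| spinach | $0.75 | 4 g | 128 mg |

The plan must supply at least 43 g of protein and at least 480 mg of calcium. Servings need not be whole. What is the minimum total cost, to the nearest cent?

$3.49

Two binding constraints pin down two serving amounts, so the optimal mix uses at most two foods. The candidates are each food alone (scaled to the tighter of protein/calcium) and each pair with both constraints tight.
peanut butter only: max(43/7, 480/22) = 21.82 servings → $9.82.
oats only: max(43/6, 480/50) = 9.6 servings → $3.84.
tempeh only: max(43/19, 480/75) = 6.4 servings → $7.04.
spinach only: max(43/4, 480/128) = 10.75 servings → $8.06.
peanut butter + oats with both targets exact would need a negative amount; discard.
peanut butter + tempeh: the both-tight solution has a negative serving — not a feasible corner.
peanut butter + spinach with both tight: 4.436 servings and 2.988 servings → $4.24.
oats + tempeh with both targets exact would need a negative amount; discard.
oats + spinach with both tight: 6.31 servings and 1.285 servings → $3.49.
tempeh + spinach with both tight: 1.681 servings and 2.765 servings → $3.92.
The minimum over all feasible corners is $3.49.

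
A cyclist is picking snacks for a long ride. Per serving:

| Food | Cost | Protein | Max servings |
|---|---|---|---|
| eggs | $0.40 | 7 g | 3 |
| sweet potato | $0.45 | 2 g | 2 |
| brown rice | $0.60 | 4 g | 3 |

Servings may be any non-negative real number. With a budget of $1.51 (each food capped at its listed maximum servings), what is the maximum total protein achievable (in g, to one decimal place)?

Protein per dollar: eggs 17.5, brown rice 6.667, sweet potato 4.444.
Take 3 servings of eggs: spends $1.20, +21.0 g protein (running total 21.0 g).
Take 0.5167 servings of brown rice: spends $0.31, +2.1 g protein (running total 23.1 g).
Greedy by best ratio exhausts the cost allowance optimally: 23.1 g.

23.1 g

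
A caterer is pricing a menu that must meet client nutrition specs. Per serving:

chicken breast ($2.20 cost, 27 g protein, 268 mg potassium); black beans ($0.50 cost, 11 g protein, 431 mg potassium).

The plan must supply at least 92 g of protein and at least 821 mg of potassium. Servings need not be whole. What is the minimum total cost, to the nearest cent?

For a min-cost LP with two ≥-constraints, a basic feasible solution has at most two positive variables.
chicken breast only: max(92/27, 821/268) = 3.407 servings → $7.50.
black beans only: max(92/11, 821/431) = 8.364 servings → $4.18.
chicken breast + black beans with both targets exact would need a negative amount; discard.
Cheapest feasible corner: $4.18.

$4.18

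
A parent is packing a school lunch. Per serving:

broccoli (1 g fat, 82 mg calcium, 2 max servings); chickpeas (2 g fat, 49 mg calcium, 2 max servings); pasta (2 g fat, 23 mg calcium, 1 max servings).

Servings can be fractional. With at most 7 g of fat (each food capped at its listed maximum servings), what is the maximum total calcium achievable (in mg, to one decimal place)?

Calcium per g fat: broccoli 82, chickpeas 24.5, pasta 11.5.
Take 2 servings of broccoli: uses 2 g fat, +164.0 mg calcium (running total 164.0 mg).
Take 2 servings of chickpeas: uses 4 g fat, +98.0 mg calcium (running total 262.0 mg).
Take 0.5 servings of pasta: uses 1 g fat, +11.5 mg calcium (running total 273.5 mg).
Greedy by best ratio exhausts the fat allowance optimally: 273.5 mg.

273.5 mg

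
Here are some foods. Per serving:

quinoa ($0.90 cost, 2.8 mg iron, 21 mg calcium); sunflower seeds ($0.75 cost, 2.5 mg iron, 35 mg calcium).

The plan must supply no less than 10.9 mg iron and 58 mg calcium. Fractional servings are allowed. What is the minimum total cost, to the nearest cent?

quinoa only: max(10.9/2.8, 58/21) = 3.893 servings → $3.50.
sunflower seeds only: max(10.9/2.5, 58/35) = 4.36 servings → $3.27.
quinoa + sunflower seeds: intersection lies outside the first quadrant.
The minimum over all feasible corners is $3.27.

$3.27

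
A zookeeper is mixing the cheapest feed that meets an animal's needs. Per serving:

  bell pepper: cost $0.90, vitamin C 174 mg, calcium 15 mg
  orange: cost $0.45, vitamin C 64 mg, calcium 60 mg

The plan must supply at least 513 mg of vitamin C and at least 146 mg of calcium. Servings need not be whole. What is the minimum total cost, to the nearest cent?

$2.88

Minimising a linear cost over {vitamin C ≥ 513, calcium ≥ 146, servings ≥ 0} — the optimum is at a vertex, using one or two foods.
bell pepper only: max(513/174, 146/15) = 9.733 servings → $8.76.
orange only: max(513/64, 146/60) = 8.016 servings → $3.61.
bell pepper + orange with both tight: 2.261 servings and 1.868 servings → $2.88.
The minimum over all feasible corners is $2.88.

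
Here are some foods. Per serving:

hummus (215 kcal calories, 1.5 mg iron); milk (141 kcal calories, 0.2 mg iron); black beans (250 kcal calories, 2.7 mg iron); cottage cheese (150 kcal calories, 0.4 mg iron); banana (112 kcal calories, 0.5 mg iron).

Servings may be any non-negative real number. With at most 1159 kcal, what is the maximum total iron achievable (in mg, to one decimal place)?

Iron per kcal: black beans 0.0108, hummus 0.006977, banana 0.004464, cottage cheese 0.002667, milk 0.001418.
With no serving limits, spend the whole calories allowance on black beans: 1159 kcal / 250 kcal × 2.7 mg = 12.5 mg.

12.5 mg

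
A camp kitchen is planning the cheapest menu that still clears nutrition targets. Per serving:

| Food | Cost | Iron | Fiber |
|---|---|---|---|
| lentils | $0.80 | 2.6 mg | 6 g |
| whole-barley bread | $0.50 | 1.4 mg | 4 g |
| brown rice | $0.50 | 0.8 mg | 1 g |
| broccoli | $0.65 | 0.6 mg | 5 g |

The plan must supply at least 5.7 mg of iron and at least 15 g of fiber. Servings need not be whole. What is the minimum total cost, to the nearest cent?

$1.92

This is a tiny linear program; its minimum lies at a vertex of the feasible set. List the vertices and price them.
lentils only: max(5.7/2.6, 15/6) = 2.5 servings → $2.00.
whole-barley bread only: max(5.7/1.4, 15/4) = 4.071 servings → $2.04.
brown rice only: max(5.7/0.8, 15/1) = 15 servings → $7.50.
broccoli only: max(5.7/0.6, 15/5) = 9.5 servings → $6.17.
lentils + whole-barley bread with both tight: 0.9 servings and 2.4 servings → $1.92.
lentils + brown rice: intersection lies outside the first quadrant.
lentils + broccoli with both tight: 2.074 servings and 0.5106 servings → $1.99.
whole-barley bread + brown rice with both tight: 3.5 servings and 1 serving → $2.25.
whole-barley bread + broccoli: the both-tight solution has a negative serving — not a feasible corner.
brown rice + broccoli with both tight: 5.735 servings and 1.853 servings → $4.07.
Cheapest feasible corner: $1.92.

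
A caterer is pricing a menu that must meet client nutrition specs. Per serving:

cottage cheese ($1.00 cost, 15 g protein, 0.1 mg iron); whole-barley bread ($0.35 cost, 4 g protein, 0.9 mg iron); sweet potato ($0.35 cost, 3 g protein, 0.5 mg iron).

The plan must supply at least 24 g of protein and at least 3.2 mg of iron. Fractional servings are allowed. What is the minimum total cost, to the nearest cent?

$1.89

For a min-cost LP with two ≥-constraints, a basic feasible solution has at most two positive variables.
cottage cheese only: max(24/15, 3.2/0.1) = 32 servings → $32.00.
whole-barley bread only: max(24/4, 3.2/0.9) = 6 servings → $2.10.
sweet potato only: max(24/3, 3.2/0.5) = 8 servings → $2.80.
cottage cheese + whole-barley bread with both tight: 0.6718 servings and 3.481 servings → $1.89.
cottage cheese + sweet potato with both tight: 0.3333 servings and 6.333 servings → $2.55.
whole-barley bread + sweet potato: intersection lies outside the first quadrant.
So the least-cost plan costs $1.89.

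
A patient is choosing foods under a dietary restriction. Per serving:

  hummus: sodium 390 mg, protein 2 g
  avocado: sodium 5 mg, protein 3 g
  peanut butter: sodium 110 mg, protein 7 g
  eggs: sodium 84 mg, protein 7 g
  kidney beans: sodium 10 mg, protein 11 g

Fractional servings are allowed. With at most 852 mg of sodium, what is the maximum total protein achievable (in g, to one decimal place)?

937.2 g

Protein per mg sodium: kidney beans 1.1, avocado 0.6, eggs 0.08333, peanut butter 0.06364, hummus 0.005128.
With no serving limits, spend the whole sodium allowance on kidney beans: 852 mg / 10 mg × 11 g = 937.2 g.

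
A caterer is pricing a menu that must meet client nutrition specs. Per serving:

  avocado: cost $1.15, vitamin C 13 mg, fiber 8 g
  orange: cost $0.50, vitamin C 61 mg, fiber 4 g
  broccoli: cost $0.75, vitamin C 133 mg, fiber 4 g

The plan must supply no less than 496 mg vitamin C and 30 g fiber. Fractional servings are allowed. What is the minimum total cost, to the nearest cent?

$3.88

The cheapest plan sits at a corner of the feasible region — with two constraints it uses at most two foods.
avocado only: max(496/13, 30/8) = 38.15 servings → $43.88.
orange only: max(496/61, 30/4) = 8.131 servings → $4.07.
broccoli only: max(496/133, 30/4) = 7.5 servings → $5.62.
avocado + orange: the both-tight solution has a negative serving — not a feasible corner.
avocado + broccoli with both tight: 1.982 servings and 3.536 servings → $4.93.
orange + broccoli with both tight: 6.965 servings and 0.5347 servings → $3.88.
The minimum over all feasible corners is $3.88.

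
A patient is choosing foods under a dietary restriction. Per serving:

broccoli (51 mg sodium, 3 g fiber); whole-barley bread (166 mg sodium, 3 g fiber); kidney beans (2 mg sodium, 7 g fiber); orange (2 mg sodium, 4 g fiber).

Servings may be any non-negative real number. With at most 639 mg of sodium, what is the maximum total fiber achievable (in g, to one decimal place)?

2236.5 g

Fiber per mg sodium: kidney beans 3.5, orange 2, broccoli 0.05882, whole-barley bread 0.01807.
With no serving limits, spend the whole sodium allowance on kidney beans: 639 mg / 2 mg × 7 g = 2236.5 g.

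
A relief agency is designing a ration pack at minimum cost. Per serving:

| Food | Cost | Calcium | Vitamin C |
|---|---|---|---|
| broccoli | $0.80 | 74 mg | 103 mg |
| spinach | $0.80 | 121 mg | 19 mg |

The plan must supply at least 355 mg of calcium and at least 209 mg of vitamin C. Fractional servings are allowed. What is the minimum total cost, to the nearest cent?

Minimising a linear cost over {calcium ≥ 355, vitamin C ≥ 209, servings ≥ 0} — the optimum is at a vertex, using one or two foods.
broccoli only: max(355/74, 209/103) = 4.797 servings → $3.84.
spinach only: max(355/121, 209/19) = 11 servings → $8.80.
broccoli + spinach with both tight: 1.677 servings and 1.908 servings → $2.87.
The minimum over all feasible corners is $2.87.

$2.87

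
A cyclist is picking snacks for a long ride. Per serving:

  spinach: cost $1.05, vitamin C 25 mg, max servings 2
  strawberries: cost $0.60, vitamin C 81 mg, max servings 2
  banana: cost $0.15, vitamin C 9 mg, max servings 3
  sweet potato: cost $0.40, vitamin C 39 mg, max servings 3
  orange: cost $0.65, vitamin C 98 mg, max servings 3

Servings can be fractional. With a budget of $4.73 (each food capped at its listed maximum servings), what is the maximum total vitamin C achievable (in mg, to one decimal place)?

Vitamin C per dollar: orange 150.8, strawberries 135, sweet potato 97.5, banana 60, spinach 23.81.
Take 3 servings of orange: spends $1.95, +294.0 mg vitamin C (running total 294.0 mg).
Take 2 servings of strawberries: spends $1.20, +162.0 mg vitamin C (running total 456.0 mg).
Take 3 servings of sweet potato: spends $1.20, +117.0 mg vitamin C (running total 573.0 mg).
Take 2.533 servings of banana: spends $0.38, +22.8 mg vitamin C (running total 595.8 mg).
Greedy by best ratio exhausts the cost allowance optimally: 595.8 mg.

595.8 mg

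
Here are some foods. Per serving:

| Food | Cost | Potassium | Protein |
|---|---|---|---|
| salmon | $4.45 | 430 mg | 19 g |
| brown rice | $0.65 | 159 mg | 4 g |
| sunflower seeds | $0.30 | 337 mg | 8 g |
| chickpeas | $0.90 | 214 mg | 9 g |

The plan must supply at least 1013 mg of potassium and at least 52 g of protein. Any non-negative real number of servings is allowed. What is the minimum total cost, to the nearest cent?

$1.95

With two linear requirements the optimum uses one or two foods; enumerate the corners.
salmon only: max(1013/430, 52/19) = 2.737 servings → $12.18.
brown rice only: max(1013/159, 52/4) = 13 servings → $8.45.
sunflower seeds only: max(1013/337, 52/8) = 6.5 servings → $1.95.
chickpeas only: max(1013/214, 52/9) = 5.778 servings → $5.20.
salmon + brown rice with both targets exact would need a negative amount; discard.
salmon + sunflower seeds: intersection lies outside the first quadrant.
salmon + chickpeas with both targets exact would need a negative amount; discard.
brown rice + sunflower seeds: intersection lies outside the first quadrant.
brown rice + chickpeas: the both-tight solution has a negative serving — not a feasible corner.
sunflower seeds + chickpeas: intersection lies outside the first quadrant.
So the least-cost plan costs $1.95.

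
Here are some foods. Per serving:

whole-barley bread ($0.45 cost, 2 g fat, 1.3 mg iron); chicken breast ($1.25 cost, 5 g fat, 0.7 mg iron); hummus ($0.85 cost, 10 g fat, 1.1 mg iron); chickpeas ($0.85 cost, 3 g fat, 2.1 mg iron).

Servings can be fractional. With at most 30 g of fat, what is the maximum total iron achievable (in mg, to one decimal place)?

21.0 mg

Iron per g fat: chickpeas 0.7, whole-barley bread 0.65, chicken breast 0.14, hummus 0.11.
With no serving limits, spend the whole fat allowance on chickpeas: 30 g / 3 g × 2.1 mg = 21.0 mg.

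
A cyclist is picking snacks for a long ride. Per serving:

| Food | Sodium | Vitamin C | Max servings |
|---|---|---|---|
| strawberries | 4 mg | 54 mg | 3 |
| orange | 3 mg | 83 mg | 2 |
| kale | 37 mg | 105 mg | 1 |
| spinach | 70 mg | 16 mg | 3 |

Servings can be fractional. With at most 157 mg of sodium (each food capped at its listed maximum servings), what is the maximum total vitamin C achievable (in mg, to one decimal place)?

456.3 mg

Vitamin C per mg sodium: orange 27.67, strawberries 13.5, kale 2.838, spinach 0.2286.
Take 2 servings of orange: uses 6 mg sodium, +166.0 mg vitamin C (running total 166.0 mg).
Take 3 servings of strawberries: uses 12 mg sodium, +162.0 mg vitamin C (running total 328.0 mg).
Take 1 serving of kale: uses 37 mg sodium, +105.0 mg vitamin C (running total 433.0 mg).
Take 1.457 servings of spinach: uses 102 mg sodium, +23.3 mg vitamin C (running total 456.3 mg).
Greedy by best ratio exhausts the sodium allowance optimally: 456.3 mg.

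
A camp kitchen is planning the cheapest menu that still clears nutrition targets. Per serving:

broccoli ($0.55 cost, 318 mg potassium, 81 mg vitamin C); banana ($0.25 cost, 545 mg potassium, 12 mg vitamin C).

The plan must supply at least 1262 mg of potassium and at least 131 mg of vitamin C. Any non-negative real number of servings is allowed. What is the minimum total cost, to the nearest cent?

For a min-cost LP with two ≥-constraints, a basic feasible solution has at most two positive variables.
broccoli only: max(1262/318, 131/81) = 3.969 servings → $2.18.
banana only: max(1262/545, 131/12) = 10.92 servings → $2.73.
broccoli + banana with both tight: 1.395 servings and 1.502 servings → $1.14.
So the least-cost plan costs $1.14.

$1.14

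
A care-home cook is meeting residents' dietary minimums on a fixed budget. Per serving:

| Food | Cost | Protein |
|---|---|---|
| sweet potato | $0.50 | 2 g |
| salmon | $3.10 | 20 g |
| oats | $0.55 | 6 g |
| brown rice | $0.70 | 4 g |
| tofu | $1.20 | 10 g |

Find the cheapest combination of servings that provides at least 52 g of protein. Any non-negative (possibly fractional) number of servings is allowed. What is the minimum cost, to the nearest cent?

Cost per g of protein: oats $0.0917, tofu $0.1200, salmon $0.1550, brown rice $0.1750, sweet potato $0.2500.
With no serving limits, use only oats: 52 g / 6 g = 8.667 servings × $0.55 = $4.77.

$4.77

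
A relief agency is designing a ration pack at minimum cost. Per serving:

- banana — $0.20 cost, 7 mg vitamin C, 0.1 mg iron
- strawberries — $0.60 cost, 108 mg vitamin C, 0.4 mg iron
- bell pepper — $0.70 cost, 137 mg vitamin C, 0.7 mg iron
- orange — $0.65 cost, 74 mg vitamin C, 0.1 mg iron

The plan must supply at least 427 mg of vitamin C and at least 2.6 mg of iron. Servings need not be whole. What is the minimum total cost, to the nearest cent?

An LP optimum is at a vertex; with two nutrient constraints at most two foods are used. Check each candidate.
banana only: max(427/7, 2.6/0.1) = 61 servings → $12.20.
strawberries only: max(427/108, 2.6/0.4) = 6.5 servings → $3.90.
bell pepper only: max(427/137, 2.6/0.7) = 3.714 servings → $2.60.
orange only: max(427/74, 2.6/0.1) = 26 servings → $16.90.
banana + strawberries with both tight: 13.75 servings and 3.062 servings → $4.59.
banana + bell pepper with both tight: 6.511 servings and 2.784 servings → $3.25.
banana + orange with both tight: 22.34 servings and 3.657 servings → $6.85.
strawberries + bell pepper: the both-tight solution has a negative serving — not a feasible corner.
strawberries + orange: the both-tight solution has a negative serving — not a feasible corner.
bell pepper + orange: the both-tight solution has a negative serving — not a feasible corner.
Cheapest feasible corner: $2.60.

$2.60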